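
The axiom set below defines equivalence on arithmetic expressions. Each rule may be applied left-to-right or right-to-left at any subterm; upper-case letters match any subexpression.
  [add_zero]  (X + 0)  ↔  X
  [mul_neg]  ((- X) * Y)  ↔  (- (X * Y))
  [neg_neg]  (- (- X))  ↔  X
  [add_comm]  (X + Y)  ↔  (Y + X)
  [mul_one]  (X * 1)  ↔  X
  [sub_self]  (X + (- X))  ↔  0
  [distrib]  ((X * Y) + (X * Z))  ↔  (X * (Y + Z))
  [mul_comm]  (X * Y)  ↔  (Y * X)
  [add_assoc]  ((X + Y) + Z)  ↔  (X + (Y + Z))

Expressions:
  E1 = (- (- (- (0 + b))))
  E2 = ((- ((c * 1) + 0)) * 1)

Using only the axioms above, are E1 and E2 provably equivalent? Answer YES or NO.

NO

The axioms are sound identities: if E1 ↔* E2 then E1 and E2 evaluate identically under any assignment.
Under b=0, c=1: E1 evaluates to 0, E2 to -1. Distinct ⇒ no rewrite sequence connects them.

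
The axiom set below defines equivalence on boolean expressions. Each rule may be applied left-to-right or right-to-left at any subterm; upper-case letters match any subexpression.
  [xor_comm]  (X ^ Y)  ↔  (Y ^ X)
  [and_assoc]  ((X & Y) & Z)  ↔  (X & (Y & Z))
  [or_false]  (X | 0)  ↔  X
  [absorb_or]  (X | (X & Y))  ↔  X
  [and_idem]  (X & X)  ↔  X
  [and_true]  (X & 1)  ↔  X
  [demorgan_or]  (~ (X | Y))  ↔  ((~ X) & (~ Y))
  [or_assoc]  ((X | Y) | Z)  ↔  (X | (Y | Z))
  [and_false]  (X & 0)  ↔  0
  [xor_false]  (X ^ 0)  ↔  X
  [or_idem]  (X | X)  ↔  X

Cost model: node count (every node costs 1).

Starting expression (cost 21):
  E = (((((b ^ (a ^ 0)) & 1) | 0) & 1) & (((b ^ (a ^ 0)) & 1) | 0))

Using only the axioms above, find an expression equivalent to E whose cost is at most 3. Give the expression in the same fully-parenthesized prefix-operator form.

(1) ((((b ^ (a ^ 0)) & 1) | 0) & 1)  =[and_true →]=  (((b ^ (a ^ 0)) & 1) | 0)    ⊢ ((((b ^ (a ^ 0)) & 1) | 0) & (((b ^ (a ^ 0)) & 1) | 0))
(2) ((((b ^ (a ^ 0)) & 1) | 0) & (((b ^ (a ^ 0)) & 1) | 0))  =[and_idem →]=  (((b ^ (a ^ 0)) & 1) | 0)
(3) (a ^ 0)  =[xor_false →]=  a    ⊢ (((b ^ a) & 1) | 0)
(4) (((b ^ a) & 1) | 0)  =[or_false →]=  ((b ^ a) & 1)
(5) ((b ^ a) & 1)  =[and_true →]=  (b ^ a)    ⊢ cost 3, within 3

(b ^ a)   [cost 3]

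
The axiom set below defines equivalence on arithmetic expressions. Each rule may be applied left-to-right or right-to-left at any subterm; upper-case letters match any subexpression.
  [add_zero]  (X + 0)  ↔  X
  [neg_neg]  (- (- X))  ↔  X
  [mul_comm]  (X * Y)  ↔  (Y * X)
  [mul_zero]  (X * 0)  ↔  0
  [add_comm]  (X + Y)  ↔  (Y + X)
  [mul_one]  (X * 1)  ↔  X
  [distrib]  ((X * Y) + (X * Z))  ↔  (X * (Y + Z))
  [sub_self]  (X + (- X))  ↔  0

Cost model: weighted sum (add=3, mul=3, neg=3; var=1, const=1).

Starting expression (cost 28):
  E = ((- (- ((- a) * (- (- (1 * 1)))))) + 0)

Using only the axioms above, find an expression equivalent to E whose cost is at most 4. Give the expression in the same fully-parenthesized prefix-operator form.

(- a)   [cost 4]

1. [neg_neg →] (- (- (1 * 1)))  →  (1 * 1);  E = ((- (- ((- a) * (1 * 1)))) + 0)
2. [mul_one →] (1 * 1)  →  1;  E = ((- (- ((- a) * 1))) + 0)
3. [mul_one →] ((- a) * 1)  →  (- a);  E = ((- (- (- a))) + 0)
4. [add_zero →] ((- (- (- a))) + 0)  →  (- (- (- a)))
5. [neg_neg →] (- (- (- a)))  →  (- a);  cost 4 ≤ 4, done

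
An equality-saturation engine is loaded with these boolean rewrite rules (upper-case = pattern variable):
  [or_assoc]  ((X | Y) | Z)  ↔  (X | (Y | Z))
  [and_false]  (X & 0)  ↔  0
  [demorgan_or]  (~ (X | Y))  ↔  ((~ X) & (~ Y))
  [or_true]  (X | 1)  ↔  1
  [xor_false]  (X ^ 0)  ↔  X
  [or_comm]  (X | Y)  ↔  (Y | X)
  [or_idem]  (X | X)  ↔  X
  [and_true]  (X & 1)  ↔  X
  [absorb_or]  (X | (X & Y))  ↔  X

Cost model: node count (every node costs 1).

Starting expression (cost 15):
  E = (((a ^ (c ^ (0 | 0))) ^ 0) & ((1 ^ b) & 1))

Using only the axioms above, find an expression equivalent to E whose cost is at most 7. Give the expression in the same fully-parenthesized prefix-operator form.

1. [or_idem →] (0 | 0)  →  0;  E = (((a ^ (c ^ 0)) ^ 0) & ((1 ^ b) & 1))
2. [and_true →] ((1 ^ b) & 1)  →  (1 ^ b);  E = (((a ^ (c ^ 0)) ^ 0) & (1 ^ b))
3. [xor_false →] (c ^ 0)  →  c;  E = (((a ^ c) ^ 0) & (1 ^ b))
4. [xor_false →] ((a ^ c) ^ 0)  →  (a ^ c);  cost 7 ≤ 7, done

((a ^ c) & (1 ^ b))   [cost 7]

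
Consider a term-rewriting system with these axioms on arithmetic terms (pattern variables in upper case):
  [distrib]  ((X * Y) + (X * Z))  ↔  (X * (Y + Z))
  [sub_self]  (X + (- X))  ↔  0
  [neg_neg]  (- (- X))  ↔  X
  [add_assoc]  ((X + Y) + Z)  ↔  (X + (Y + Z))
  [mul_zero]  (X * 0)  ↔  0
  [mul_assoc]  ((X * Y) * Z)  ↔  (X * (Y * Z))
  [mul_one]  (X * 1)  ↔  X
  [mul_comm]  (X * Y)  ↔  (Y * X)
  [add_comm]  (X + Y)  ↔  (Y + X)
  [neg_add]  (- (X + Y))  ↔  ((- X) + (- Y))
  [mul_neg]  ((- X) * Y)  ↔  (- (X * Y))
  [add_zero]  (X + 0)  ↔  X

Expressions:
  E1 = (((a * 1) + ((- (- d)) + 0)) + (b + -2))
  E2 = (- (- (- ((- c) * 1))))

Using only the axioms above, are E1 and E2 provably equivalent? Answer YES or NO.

Every axiom is a valid identity, so a rewrite proof would force E1 and E2 to agree under every assignment.
At a=0, b=0, c=0, d=0: E1 = -2 but E2 = 0; they differ, so no derivation exists.

NO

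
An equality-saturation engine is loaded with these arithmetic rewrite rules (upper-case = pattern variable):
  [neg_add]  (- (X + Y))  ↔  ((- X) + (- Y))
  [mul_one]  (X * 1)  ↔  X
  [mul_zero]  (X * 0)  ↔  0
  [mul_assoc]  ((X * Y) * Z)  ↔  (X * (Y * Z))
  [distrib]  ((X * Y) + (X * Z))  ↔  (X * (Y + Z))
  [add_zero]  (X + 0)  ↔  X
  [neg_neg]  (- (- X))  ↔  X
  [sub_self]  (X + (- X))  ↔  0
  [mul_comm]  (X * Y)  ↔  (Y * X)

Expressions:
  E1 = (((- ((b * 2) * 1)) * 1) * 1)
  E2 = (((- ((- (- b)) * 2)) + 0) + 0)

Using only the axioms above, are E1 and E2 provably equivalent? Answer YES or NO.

1. [mul_one →] (((- ((b * 2) * 1)) * 1) * 1)  →  ((- ((b * 2) * 1)) * 1)
2. [mul_one →] ((b * 2) * 1)  →  (b * 2);  E1 = ((- (b * 2)) * 1)
3. [mul_one →] ((- (b * 2)) * 1)  →  (- (b * 2))
4. [add_zero ←] (- (b * 2))  →  ((- (b * 2)) + 0)
5. [add_zero ←] (- (b * 2))  →  ((- (b * 2)) + 0);  E1 = (((- (b * 2)) + 0) + 0)
6. [neg_neg ←] b  →  (- (- b));  this is E2

YES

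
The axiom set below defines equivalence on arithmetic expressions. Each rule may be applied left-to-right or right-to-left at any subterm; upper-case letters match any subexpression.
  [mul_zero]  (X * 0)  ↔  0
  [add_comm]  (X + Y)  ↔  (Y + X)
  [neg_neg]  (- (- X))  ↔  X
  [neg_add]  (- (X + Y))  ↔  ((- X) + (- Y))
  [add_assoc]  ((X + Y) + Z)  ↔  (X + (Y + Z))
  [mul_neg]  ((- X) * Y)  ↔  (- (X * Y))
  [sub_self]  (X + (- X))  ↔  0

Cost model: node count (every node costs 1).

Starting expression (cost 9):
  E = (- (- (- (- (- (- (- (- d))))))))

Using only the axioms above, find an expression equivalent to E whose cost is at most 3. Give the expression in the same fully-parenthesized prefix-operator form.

step 1: neg_neg (→) rewrites (- (- (- (- (- d))))) into (- (- (- d))), now (- (- (- (- (- (- d))))))
step 2: neg_neg (→) rewrites (- (- (- (- d)))) into (- (- d)), now (- (- (- (- d))))
step 3: neg_neg (→) rewrites (- (- d)) into d, reaching cost 3 (bound 3)

(- (- d))   [cost 3]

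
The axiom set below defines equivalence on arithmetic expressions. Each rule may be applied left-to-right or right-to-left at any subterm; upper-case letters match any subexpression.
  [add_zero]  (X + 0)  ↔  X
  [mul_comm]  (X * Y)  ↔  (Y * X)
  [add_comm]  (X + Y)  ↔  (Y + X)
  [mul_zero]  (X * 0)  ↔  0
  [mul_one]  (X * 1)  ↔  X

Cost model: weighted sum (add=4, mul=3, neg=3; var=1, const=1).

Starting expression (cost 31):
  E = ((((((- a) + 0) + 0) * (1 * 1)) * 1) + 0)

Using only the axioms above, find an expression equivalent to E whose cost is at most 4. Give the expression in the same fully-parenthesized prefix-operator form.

step 1: add_zero (→) rewrites (((- a) + 0) + 0) into ((- a) + 0), now (((((- a) + 0) * (1 * 1)) * 1) + 0)
step 2: mul_one (→) rewrites (1 * 1) into 1, now (((((- a) + 0) * 1) * 1) + 0)
step 3: add_zero (→) rewrites ((- a) + 0) into (- a), now ((((- a) * 1) * 1) + 0)
step 4: mul_one (→) rewrites (((- a) * 1) * 1) into ((- a) * 1), now (((- a) * 1) + 0)
step 5: mul_one (→) rewrites ((- a) * 1) into (- a), now ((- a) + 0)
step 6: add_zero (→) rewrites ((- a) + 0) into (- a), reaching cost 4 (bound 4)

(- a)   [cost 4]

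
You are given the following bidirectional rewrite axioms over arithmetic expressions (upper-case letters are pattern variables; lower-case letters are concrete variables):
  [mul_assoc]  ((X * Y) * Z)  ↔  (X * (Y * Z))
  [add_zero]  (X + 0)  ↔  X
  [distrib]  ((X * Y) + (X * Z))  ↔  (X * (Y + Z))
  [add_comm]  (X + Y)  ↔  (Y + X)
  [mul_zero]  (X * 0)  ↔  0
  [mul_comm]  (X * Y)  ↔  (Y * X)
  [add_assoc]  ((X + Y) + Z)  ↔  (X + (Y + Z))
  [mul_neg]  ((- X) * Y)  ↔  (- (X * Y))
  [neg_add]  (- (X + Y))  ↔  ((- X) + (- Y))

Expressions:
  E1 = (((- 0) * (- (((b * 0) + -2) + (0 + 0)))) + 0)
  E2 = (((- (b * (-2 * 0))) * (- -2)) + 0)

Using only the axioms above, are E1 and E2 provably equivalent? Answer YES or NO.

YES

step 1: add_zero (→) rewrites (((- 0) * (- (((b * 0) + -2) + (0 + 0)))) + 0) into ((- 0) * (- (((b * 0) + -2) + (0 + 0))))
step 2: add_zero (→) rewrites (0 + 0) into 0, now ((- 0) * (- (((b * 0) + -2) + 0)))
step 3: mul_zero (→) rewrites (b * 0) into 0, now ((- 0) * (- ((0 + -2) + 0)))
step 4: add_comm (→) rewrites (0 + -2) into (-2 + 0), now ((- 0) * (- ((-2 + 0) + 0)))
step 5: add_zero (→) rewrites ((-2 + 0) + 0) into (-2 + 0), now ((- 0) * (- (-2 + 0)))
step 6: add_zero (→) rewrites (-2 + 0) into -2, now ((- 0) * (- -2))
step 7: mul_zero (←) rewrites 0 into (b * 0), now ((- (b * 0)) * (- -2))
step 8: add_zero (←) rewrites ((- (b * 0)) * (- -2)) into (((- (b * 0)) * (- -2)) + 0)
step 9: mul_zero (←) rewrites 0 into (-2 * 0), which is E2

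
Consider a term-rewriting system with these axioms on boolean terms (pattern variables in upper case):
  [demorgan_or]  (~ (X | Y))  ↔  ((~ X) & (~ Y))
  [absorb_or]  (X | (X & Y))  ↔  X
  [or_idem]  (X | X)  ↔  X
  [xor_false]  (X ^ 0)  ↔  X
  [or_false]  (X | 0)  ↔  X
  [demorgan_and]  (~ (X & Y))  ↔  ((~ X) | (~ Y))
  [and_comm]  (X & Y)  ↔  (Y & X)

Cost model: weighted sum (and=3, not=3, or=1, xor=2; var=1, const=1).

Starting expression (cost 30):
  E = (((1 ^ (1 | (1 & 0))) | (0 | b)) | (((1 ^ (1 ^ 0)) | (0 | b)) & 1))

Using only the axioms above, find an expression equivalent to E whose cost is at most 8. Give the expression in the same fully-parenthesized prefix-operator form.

((1 ^ 1) | (0 | b))   [cost 8]

(1) (1 | (1 & 0))  =[absorb_or →]=  1    ⊢ (((1 ^ 1) | (0 | b)) | (((1 ^ (1 ^ 0)) | (0 | b)) & 1))
(2) (1 ^ 0)  =[xor_false →]=  1    ⊢ (((1 ^ 1) | (0 | b)) | (((1 ^ 1) | (0 | b)) & 1))
(3) (((1 ^ 1) | (0 | b)) | (((1 ^ 1) | (0 | b)) & 1))  =[absorb_or →]=  ((1 ^ 1) | (0 | b))    ⊢ cost 8, within 8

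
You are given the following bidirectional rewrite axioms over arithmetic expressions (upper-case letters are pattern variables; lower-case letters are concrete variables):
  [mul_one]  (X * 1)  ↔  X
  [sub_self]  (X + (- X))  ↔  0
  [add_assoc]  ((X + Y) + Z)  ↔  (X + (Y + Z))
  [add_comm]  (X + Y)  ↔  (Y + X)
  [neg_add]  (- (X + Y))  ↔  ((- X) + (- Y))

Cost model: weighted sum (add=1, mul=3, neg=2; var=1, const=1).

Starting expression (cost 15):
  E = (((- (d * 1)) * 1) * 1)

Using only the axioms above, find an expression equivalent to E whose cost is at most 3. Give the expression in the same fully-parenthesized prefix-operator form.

(1) (((- (d * 1)) * 1) * 1)  =[mul_one →]=  ((- (d * 1)) * 1)
(2) (d * 1)  =[mul_one →]=  d    ⊢ ((- d) * 1)
(3) ((- d) * 1)  =[mul_one →]=  (- d)    ⊢ cost 3, within 3

(- d)   [cost 3]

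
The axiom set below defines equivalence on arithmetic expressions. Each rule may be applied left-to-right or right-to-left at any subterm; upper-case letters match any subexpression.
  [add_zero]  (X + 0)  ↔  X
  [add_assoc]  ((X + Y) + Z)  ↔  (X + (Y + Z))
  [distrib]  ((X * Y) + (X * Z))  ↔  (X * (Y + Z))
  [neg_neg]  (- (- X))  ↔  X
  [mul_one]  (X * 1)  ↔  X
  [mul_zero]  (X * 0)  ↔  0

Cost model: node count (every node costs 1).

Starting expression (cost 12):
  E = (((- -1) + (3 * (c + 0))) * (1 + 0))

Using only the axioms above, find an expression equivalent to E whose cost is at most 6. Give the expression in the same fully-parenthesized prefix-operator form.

((- -1) + (3 * c))   [cost 6]

1. [add_zero →] (c + 0)  →  c;  E = (((- -1) + (3 * c)) * (1 + 0))
2. [add_zero →] (1 + 0)  →  1;  E = (((- -1) + (3 * c)) * 1)
3. [mul_one →] (((- -1) + (3 * c)) * 1)  →  ((- -1) + (3 * c));  cost 6 ≤ 6, done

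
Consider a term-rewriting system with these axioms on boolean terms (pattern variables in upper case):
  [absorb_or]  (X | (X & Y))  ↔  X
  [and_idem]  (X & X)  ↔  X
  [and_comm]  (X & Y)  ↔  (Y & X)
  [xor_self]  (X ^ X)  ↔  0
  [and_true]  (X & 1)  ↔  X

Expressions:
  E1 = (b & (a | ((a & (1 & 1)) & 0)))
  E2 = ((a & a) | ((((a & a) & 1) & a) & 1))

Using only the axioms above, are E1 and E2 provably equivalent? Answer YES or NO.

NO

All listed rules preserve value, hence provable equivalence implies equal values everywhere; look for a separating assignment.
a=1, b=0 gives E1 ↦ 0, E2 ↦ 1; values differ ⇒ not provably equivalent.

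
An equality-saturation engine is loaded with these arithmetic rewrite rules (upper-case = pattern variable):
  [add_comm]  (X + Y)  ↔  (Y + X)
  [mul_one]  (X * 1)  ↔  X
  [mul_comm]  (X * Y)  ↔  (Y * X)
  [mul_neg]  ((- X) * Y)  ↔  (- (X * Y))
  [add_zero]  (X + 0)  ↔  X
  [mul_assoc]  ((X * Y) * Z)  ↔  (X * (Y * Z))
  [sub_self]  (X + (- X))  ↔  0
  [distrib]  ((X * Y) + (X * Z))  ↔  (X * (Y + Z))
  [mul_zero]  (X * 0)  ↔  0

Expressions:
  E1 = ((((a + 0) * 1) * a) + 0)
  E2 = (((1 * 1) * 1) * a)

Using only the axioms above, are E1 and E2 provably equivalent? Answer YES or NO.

NO

The axioms are sound identities: if E1 ↔* E2 then E1 and E2 evaluate identically under any assignment.
Under a=-1: E1 evaluates to 1, E2 to -1. Distinct ⇒ no rewrite sequence connects them.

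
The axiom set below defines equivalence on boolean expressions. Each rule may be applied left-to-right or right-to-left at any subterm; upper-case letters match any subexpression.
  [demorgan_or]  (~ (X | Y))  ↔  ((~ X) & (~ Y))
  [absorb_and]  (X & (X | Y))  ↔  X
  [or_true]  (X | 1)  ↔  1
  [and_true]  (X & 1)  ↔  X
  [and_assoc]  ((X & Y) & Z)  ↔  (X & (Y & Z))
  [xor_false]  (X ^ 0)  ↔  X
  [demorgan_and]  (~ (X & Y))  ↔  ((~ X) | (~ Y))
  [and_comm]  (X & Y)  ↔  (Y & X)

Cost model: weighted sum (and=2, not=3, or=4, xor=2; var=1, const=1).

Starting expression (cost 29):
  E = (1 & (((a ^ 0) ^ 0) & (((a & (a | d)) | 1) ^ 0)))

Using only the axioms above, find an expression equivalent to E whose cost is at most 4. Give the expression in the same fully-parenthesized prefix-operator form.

1. [absorb_and →] (a & (a | d))  →  a;  E = (1 & (((a ^ 0) ^ 0) & ((a | 1) ^ 0)))
2. [xor_false →] ((a | 1) ^ 0)  →  (a | 1);  E = (1 & (((a ^ 0) ^ 0) & (a | 1)))
3. [xor_false →] ((a ^ 0) ^ 0)  →  (a ^ 0);  E = (1 & ((a ^ 0) & (a | 1)))
4. [xor_false →] (a ^ 0)  →  a;  E = (1 & (a & (a | 1)))
5. [absorb_and →] (a & (a | 1))  →  a;  cost 4 ≤ 4, done

(1 & a)   [cost 4]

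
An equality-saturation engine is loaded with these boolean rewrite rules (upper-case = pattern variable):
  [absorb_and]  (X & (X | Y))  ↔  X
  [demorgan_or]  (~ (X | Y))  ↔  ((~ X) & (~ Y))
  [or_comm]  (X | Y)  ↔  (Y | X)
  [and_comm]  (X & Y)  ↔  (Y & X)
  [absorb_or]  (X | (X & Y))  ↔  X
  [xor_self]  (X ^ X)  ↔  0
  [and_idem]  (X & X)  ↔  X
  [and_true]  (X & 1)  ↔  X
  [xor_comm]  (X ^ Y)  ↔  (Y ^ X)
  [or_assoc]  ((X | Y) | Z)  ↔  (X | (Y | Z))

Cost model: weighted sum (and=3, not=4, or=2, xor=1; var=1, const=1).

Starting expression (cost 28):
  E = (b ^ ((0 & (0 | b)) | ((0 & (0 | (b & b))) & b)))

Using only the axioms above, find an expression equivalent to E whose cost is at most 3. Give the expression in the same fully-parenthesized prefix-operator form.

(b ^ 0)   [cost 3]

1. [and_idem →] (b & b)  →  b;  E = (b ^ ((0 & (0 | b)) | ((0 & (0 | b)) & b)))
2. [absorb_or →] ((0 & (0 | b)) | ((0 & (0 | b)) & b))  →  (0 & (0 | b));  E = (b ^ (0 & (0 | b)))
3. [absorb_and →] (0 & (0 | b))  →  0;  cost 3 ≤ 3, done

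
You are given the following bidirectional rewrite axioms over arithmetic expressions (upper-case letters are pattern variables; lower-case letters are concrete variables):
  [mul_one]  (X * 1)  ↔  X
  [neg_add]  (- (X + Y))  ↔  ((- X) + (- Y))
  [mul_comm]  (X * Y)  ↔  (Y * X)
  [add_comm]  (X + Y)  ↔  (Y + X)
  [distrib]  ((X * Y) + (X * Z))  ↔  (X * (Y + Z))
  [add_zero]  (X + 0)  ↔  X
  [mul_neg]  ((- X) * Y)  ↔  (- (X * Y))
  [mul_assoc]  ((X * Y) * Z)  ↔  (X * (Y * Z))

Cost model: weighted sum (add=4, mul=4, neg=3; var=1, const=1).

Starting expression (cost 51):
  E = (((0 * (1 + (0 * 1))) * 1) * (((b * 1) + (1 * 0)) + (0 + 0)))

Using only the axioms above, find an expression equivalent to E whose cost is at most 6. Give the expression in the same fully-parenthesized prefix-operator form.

(0 * b)   [cost 6]

1. [mul_one →] (0 * 1)  →  0;  E = (((0 * (1 + 0)) * 1) * (((b * 1) + (1 * 0)) + (0 + 0)))
2. [mul_one →] (b * 1)  →  b;  E = (((0 * (1 + 0)) * 1) * ((b + (1 * 0)) + (0 + 0)))
3. [add_zero →] (1 + 0)  →  1;  E = (((0 * 1) * 1) * ((b + (1 * 0)) + (0 + 0)))
4. [mul_comm →] (1 * 0)  →  (0 * 1);  E = (((0 * 1) * 1) * ((b + (0 * 1)) + (0 + 0)))
5. [mul_one →] (0 * 1)  →  0;  E = (((0 * 1) * 1) * ((b + 0) + (0 + 0)))
6. [add_zero →] (b + 0)  →  b;  E = (((0 * 1) * 1) * (b + (0 + 0)))
7. [add_zero →] (0 + 0)  →  0;  E = (((0 * 1) * 1) * (b + 0))
8. [add_zero →] (b + 0)  →  b;  E = (((0 * 1) * 1) * b)
9. [mul_one →] (0 * 1)  →  0;  E = ((0 * 1) * b)
10. [mul_one →] (0 * 1)  →  0;  cost 6 ≤ 6, done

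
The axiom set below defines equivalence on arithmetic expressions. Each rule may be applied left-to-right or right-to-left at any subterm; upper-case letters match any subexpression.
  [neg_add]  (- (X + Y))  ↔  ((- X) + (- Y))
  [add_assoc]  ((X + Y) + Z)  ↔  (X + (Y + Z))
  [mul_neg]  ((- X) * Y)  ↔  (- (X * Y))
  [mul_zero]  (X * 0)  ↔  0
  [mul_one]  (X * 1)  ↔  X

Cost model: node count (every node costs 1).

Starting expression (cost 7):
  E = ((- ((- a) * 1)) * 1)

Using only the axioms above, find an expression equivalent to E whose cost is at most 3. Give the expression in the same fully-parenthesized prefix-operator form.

(- (- a))   [cost 3]

1. [mul_neg →] ((- ((- a) * 1)) * 1)  →  (- (((- a) * 1) * 1))
2. [mul_one →] (((- a) * 1) * 1)  →  ((- a) * 1);  E = (- ((- a) * 1))
3. [mul_one →] ((- a) * 1)  →  (- a);  cost 3 ≤ 3, done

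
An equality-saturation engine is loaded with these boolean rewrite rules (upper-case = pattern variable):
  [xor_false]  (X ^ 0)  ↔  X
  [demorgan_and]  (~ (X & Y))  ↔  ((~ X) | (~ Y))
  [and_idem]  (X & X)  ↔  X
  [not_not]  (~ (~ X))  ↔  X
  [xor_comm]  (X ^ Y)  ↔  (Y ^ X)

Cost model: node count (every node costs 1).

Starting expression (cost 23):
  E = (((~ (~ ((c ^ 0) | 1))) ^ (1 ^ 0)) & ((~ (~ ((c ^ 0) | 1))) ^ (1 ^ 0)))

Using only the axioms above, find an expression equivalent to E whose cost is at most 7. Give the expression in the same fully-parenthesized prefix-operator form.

(1) (((~ (~ ((c ^ 0) | 1))) ^ (1 ^ 0)) & ((~ (~ ((c ^ 0) | 1))) ^ (1 ^ 0)))  =[and_idem →]=  ((~ (~ ((c ^ 0) | 1))) ^ (1 ^ 0))
(2) (c ^ 0)  =[xor_false →]=  c    ⊢ ((~ (~ (c | 1))) ^ (1 ^ 0))
(3) (~ (~ (c | 1)))  =[not_not →]=  (c | 1)    ⊢ cost 7, within 7

((c | 1) ^ (1 ^ 0))   [cost 7]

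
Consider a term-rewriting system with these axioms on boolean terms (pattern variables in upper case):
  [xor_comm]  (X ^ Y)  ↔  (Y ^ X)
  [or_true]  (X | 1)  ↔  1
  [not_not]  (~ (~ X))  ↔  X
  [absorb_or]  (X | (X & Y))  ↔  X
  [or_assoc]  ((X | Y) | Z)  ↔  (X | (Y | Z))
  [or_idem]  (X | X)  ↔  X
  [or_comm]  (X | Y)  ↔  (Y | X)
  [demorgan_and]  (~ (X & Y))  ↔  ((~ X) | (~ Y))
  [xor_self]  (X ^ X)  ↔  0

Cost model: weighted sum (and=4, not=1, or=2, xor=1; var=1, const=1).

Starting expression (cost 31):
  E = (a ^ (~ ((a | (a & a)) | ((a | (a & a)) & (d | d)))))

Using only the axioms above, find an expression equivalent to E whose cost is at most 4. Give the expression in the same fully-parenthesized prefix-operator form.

(a ^ (~ a))   [cost 4]

(1) (d | d)  =[or_idem →]=  d    ⊢ (a ^ (~ ((a | (a & a)) | ((a | (a & a)) & d))))
(2) ((a | (a & a)) | ((a | (a & a)) & d))  =[absorb_or →]=  (a | (a & a))    ⊢ (a ^ (~ (a | (a & a))))
(3) (a | (a & a))  =[absorb_or →]=  a    ⊢ cost 4, within 4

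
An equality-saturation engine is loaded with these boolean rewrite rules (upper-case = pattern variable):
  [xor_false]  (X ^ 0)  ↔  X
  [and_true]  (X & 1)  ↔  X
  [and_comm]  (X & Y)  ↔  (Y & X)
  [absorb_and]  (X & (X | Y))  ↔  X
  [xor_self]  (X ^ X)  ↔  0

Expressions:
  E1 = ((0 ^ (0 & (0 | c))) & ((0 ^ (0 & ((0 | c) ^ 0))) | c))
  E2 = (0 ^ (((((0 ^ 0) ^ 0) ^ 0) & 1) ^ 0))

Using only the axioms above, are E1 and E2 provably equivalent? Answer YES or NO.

step 1: xor_false (→) rewrites ((0 | c) ^ 0) into (0 | c), now ((0 ^ (0 & (0 | c))) & ((0 ^ (0 & (0 | c))) | c))
step 2: absorb_and (→) rewrites ((0 ^ (0 & (0 | c))) & ((0 ^ (0 & (0 | c))) | c)) into (0 ^ (0 & (0 | c)))
step 3: absorb_and (→) rewrites (0 & (0 | c)) into 0, now (0 ^ 0)
step 4: and_true (←) rewrites 0 into (0 & 1), now (0 ^ (0 & 1))
step 5: xor_false (←) rewrites 0 into (0 ^ 0), now (0 ^ ((0 ^ 0) & 1))
step 6: xor_false (←) rewrites ((0 ^ 0) & 1) into (((0 ^ 0) & 1) ^ 0), now (0 ^ (((0 ^ 0) & 1) ^ 0))
step 7: xor_false (←) rewrites (0 ^ 0) into ((0 ^ 0) ^ 0), now (0 ^ ((((0 ^ 0) ^ 0) & 1) ^ 0))
step 8: xor_false (←) rewrites ((0 ^ 0) ^ 0) into (((0 ^ 0) ^ 0) ^ 0), which is E2

YES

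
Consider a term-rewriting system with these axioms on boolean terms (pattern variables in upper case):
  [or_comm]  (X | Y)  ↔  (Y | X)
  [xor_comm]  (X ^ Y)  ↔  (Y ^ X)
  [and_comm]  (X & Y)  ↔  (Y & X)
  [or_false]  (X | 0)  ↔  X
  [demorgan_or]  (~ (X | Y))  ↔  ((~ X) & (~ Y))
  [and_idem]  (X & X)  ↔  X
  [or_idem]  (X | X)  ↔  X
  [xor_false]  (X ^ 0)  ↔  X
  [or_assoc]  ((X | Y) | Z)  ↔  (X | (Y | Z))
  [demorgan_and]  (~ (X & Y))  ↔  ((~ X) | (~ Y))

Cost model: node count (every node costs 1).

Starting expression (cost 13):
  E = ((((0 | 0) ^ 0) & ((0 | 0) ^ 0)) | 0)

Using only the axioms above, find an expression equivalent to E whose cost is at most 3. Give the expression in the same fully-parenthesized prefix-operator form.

step 1: or_false (→) rewrites ((((0 | 0) ^ 0) & ((0 | 0) ^ 0)) | 0) into (((0 | 0) ^ 0) & ((0 | 0) ^ 0))
step 2: and_idem (→) rewrites (((0 | 0) ^ 0) & ((0 | 0) ^ 0)) into ((0 | 0) ^ 0)
step 3: or_idem (→) rewrites (0 | 0) into 0, reaching cost 3 (bound 3)

(0 ^ 0)   [cost 3]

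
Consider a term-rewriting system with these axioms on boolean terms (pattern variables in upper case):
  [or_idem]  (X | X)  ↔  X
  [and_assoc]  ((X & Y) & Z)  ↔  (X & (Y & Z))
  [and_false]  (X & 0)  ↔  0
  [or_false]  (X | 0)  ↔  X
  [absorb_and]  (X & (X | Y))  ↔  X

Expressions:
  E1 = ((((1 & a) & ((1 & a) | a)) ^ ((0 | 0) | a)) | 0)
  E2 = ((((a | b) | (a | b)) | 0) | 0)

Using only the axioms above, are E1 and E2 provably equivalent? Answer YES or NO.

All listed rules preserve value, hence provable equivalence implies equal values everywhere; look for a separating assignment.
a=0, b=1 gives E1 ↦ 0, E2 ↦ 1; values differ ⇒ not provably equivalent.

NO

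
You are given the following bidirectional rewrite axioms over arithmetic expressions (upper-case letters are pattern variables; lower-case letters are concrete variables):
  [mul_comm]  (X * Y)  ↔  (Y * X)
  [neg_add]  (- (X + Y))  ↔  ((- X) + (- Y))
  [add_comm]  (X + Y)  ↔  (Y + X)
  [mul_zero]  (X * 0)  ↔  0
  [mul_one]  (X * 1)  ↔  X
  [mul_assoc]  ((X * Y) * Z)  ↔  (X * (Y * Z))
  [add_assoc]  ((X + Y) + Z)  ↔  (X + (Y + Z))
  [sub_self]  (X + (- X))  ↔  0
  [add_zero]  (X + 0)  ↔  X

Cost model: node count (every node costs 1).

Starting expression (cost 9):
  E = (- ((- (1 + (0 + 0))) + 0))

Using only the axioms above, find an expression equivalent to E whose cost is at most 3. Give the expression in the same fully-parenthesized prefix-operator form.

1. [add_zero →] ((- (1 + (0 + 0))) + 0)  →  (- (1 + (0 + 0)));  E = (- (- (1 + (0 + 0))))
2. [add_zero →] (0 + 0)  →  0;  E = (- (- (1 + 0)))
3. [add_zero →] (1 + 0)  →  1;  cost 3 ≤ 3, done

(- (- 1))   [cost 3]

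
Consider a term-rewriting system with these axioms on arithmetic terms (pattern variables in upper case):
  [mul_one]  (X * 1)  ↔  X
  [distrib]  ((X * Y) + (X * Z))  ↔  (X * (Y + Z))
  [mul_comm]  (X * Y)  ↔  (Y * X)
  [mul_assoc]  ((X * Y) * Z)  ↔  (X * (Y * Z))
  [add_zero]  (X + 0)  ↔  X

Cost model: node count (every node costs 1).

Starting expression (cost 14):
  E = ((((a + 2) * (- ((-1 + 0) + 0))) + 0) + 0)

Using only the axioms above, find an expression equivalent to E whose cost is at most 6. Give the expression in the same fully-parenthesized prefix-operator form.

step 1: add_zero (→) rewrites (-1 + 0) into -1, now ((((a + 2) * (- (-1 + 0))) + 0) + 0)
step 2: mul_comm (→) rewrites ((a + 2) * (- (-1 + 0))) into ((- (-1 + 0)) * (a + 2)), now ((((- (-1 + 0)) * (a + 2)) + 0) + 0)
step 3: add_zero (→) rewrites ((((- (-1 + 0)) * (a + 2)) + 0) + 0) into (((- (-1 + 0)) * (a + 2)) + 0)
step 4: add_zero (→) rewrites (((- (-1 + 0)) * (a + 2)) + 0) into ((- (-1 + 0)) * (a + 2))
step 5: add_zero (→) rewrites (-1 + 0) into -1, reaching cost 6 (bound 6)

((- -1) * (a + 2))   [cost 6]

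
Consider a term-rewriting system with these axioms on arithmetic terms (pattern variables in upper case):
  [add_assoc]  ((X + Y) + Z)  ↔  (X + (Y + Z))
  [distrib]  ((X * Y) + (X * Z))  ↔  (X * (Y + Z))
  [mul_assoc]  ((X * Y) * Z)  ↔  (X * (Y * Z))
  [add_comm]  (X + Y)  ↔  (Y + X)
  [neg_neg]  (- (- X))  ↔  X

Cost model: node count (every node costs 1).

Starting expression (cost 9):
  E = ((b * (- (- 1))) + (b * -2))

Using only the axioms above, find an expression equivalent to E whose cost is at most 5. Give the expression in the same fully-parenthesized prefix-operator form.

1. [distrib →] ((b * (- (- 1))) + (b * -2))  →  (b * ((- (- 1)) + -2))
2. [add_comm →] ((- (- 1)) + -2)  →  (-2 + (- (- 1)));  E = (b * (-2 + (- (- 1))))
3. [neg_neg →] (- (- 1))  →  1;  cost 5 ≤ 5, done

(b * (-2 + 1))   [cost 5]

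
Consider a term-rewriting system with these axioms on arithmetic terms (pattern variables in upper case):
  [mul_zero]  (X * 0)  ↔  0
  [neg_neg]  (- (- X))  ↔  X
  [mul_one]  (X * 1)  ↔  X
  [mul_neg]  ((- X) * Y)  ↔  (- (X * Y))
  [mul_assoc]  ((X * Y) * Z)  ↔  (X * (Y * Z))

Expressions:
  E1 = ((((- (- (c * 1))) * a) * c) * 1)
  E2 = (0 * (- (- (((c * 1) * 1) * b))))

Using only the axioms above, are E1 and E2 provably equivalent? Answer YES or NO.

All listed rules preserve value, hence provable equivalence implies equal values everywhere; look for a separating assignment.
a=1, b=0, c=1 gives E1 ↦ 1, E2 ↦ 0; values differ ⇒ not provably equivalent.

NO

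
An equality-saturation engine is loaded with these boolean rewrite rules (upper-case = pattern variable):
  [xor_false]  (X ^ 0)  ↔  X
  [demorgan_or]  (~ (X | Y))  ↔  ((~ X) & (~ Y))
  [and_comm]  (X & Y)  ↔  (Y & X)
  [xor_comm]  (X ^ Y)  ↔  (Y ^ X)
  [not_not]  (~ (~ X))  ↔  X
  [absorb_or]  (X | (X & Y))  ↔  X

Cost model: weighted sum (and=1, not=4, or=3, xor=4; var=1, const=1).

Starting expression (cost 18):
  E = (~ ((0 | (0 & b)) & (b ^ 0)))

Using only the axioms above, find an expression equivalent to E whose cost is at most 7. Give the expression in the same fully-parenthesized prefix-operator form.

1. [xor_false →] (b ^ 0)  →  b;  E = (~ ((0 | (0 & b)) & b))
2. [absorb_or →] (0 | (0 & b))  →  0;  cost 7 ≤ 7, done

(~ (0 & b))   [cost 7]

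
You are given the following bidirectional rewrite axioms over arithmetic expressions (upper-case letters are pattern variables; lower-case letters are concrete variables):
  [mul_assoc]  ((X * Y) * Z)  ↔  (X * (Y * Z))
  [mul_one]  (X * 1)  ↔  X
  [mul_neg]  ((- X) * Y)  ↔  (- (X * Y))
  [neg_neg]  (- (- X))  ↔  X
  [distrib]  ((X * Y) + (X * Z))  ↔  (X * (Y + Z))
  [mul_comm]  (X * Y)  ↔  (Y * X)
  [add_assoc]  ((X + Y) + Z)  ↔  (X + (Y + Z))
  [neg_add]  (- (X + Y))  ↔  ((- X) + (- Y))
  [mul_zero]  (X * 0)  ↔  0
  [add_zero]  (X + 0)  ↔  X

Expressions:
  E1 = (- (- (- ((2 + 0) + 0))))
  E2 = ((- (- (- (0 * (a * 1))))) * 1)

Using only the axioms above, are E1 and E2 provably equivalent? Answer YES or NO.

NO

Every axiom is a valid identity, so a rewrite proof would force E1 and E2 to agree under every assignment.
At a=0: E1 = -2 but E2 = 0; they differ, so no derivation exists.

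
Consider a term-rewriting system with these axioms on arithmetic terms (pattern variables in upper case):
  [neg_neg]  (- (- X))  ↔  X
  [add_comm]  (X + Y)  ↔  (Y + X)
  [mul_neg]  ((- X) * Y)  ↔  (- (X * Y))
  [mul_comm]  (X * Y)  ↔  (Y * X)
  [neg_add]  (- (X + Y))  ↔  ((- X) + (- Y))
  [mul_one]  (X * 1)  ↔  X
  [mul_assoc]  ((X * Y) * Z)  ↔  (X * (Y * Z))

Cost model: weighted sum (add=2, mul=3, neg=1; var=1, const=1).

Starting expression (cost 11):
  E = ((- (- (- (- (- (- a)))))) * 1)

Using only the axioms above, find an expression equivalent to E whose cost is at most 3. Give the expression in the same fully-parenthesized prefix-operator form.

(- (- a))   [cost 3]

step 1: neg_neg (→) rewrites (- (- (- (- a)))) into (- (- a)), now ((- (- (- (- a)))) * 1)
step 2: mul_one (→) rewrites ((- (- (- (- a)))) * 1) into (- (- (- (- a))))
step 3: neg_neg (→) rewrites (- (- (- a))) into (- a), reaching cost 3 (bound 3)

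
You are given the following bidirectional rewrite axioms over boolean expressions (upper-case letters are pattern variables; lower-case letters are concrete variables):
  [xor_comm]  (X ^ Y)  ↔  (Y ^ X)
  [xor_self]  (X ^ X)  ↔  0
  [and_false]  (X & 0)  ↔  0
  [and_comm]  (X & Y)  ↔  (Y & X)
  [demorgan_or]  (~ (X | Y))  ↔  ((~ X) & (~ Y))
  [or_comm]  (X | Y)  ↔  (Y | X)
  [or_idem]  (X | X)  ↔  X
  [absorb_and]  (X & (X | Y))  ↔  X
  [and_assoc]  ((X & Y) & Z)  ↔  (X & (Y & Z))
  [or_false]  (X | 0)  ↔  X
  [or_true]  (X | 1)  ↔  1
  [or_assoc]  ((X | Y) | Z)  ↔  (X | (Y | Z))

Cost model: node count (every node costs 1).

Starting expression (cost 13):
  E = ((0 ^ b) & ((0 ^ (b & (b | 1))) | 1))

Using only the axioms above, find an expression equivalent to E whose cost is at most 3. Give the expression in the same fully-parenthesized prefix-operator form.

(0 ^ b)   [cost 3]

1. [absorb_and →] (b & (b | 1))  →  b;  E = ((0 ^ b) & ((0 ^ b) | 1))
2. [absorb_and →] ((0 ^ b) & ((0 ^ b) | 1))  →  (0 ^ b);  cost 3 ≤ 3, done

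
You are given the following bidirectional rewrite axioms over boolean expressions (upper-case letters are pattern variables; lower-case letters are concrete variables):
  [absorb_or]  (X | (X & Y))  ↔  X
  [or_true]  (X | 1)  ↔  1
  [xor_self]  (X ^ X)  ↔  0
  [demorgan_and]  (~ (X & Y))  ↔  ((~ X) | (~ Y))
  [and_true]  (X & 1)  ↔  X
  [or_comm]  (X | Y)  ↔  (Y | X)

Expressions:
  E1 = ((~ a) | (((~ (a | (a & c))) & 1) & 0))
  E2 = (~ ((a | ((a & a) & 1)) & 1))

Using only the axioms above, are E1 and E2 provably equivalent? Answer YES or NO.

YES

1. [and_true →] ((~ (a | (a & c))) & 1)  →  (~ (a | (a & c)));  E1 = ((~ a) | ((~ (a | (a & c))) & 0))
2. [absorb_or →] (a | (a & c))  →  a;  E1 = ((~ a) | ((~ a) & 0))
3. [absorb_or →] ((~ a) | ((~ a) & 0))  →  (~ a)
4. [absorb_or ←] a  →  (a | (a & a));  E1 = (~ (a | (a & a)))
5. [and_true ←] (a | (a & a))  →  ((a | (a & a)) & 1);  E1 = (~ ((a | (a & a)) & 1))
6. [and_true ←] (a & a)  →  ((a & a) & 1);  this is E2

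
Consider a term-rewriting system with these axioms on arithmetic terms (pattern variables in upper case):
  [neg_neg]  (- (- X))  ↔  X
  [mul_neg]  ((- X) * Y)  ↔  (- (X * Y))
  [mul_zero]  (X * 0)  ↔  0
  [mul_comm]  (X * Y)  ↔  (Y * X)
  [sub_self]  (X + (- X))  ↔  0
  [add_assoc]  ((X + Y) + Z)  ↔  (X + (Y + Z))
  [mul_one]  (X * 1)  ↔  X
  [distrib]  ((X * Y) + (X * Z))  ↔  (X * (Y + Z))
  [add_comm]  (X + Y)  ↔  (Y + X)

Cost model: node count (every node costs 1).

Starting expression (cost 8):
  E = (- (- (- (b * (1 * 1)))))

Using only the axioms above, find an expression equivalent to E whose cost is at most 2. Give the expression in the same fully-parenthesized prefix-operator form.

(- b)   [cost 2]

1. [neg_neg →] (- (- (b * (1 * 1))))  →  (b * (1 * 1));  E = (- (b * (1 * 1)))
2. [mul_one →] (1 * 1)  →  1;  E = (- (b * 1))
3. [mul_one →] (b * 1)  →  b;  cost 2 ≤ 2, done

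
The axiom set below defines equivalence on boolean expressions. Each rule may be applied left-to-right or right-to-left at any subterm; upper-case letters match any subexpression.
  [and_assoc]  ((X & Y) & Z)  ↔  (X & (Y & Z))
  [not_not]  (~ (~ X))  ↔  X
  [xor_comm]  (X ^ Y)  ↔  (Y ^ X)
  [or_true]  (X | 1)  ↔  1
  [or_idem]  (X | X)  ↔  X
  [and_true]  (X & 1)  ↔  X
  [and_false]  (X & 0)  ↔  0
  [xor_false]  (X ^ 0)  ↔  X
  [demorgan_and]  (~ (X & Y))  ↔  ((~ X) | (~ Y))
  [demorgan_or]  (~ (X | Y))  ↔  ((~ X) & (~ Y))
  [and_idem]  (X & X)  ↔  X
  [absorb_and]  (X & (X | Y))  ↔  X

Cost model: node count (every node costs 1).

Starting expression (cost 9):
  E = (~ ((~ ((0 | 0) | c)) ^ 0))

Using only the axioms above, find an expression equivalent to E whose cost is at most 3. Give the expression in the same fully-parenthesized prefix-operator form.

1. [xor_false →] ((~ ((0 | 0) | c)) ^ 0)  →  (~ ((0 | 0) | c));  E = (~ (~ ((0 | 0) | c)))
2. [or_idem →] (0 | 0)  →  0;  E = (~ (~ (0 | c)))
3. [not_not →] (~ (~ (0 | c)))  →  (0 | c);  cost 3 ≤ 3, done

(0 | c)   [cost 3]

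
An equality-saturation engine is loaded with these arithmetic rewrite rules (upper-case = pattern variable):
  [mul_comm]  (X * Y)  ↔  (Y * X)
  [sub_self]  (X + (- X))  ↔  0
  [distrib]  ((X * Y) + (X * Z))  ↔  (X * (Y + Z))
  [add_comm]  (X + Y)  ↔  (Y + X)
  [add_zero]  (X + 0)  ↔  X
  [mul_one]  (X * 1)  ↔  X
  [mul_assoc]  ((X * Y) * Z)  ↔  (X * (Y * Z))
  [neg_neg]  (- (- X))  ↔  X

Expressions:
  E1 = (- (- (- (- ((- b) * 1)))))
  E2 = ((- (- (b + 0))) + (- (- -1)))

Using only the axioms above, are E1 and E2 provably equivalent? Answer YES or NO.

NO

All listed rules preserve value, hence provable equivalence implies equal values everywhere; look for a separating assignment.
b=0 gives E1 ↦ 0, E2 ↦ -1; values differ ⇒ not provably equivalent.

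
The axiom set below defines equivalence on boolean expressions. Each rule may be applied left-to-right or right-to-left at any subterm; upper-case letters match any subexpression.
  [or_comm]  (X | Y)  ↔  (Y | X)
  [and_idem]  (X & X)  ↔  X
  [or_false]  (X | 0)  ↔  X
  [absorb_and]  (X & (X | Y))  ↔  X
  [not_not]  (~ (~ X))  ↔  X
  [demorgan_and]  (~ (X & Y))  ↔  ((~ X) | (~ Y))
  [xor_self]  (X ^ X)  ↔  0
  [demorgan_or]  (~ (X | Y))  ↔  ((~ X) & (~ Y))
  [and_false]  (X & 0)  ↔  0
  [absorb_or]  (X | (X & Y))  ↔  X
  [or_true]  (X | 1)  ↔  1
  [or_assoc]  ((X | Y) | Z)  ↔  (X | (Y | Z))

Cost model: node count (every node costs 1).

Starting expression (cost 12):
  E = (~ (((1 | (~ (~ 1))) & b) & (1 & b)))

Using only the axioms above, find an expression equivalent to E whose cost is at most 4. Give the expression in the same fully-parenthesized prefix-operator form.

(~ (1 & b))   [cost 4]

step 1: not_not (→) rewrites (~ (~ 1)) into 1, now (~ (((1 | 1) & b) & (1 & b)))
step 2: or_true (→) rewrites (1 | 1) into 1, now (~ ((1 & b) & (1 & b)))
step 3: and_idem (→) rewrites ((1 & b) & (1 & b)) into (1 & b), reaching cost 4 (bound 4)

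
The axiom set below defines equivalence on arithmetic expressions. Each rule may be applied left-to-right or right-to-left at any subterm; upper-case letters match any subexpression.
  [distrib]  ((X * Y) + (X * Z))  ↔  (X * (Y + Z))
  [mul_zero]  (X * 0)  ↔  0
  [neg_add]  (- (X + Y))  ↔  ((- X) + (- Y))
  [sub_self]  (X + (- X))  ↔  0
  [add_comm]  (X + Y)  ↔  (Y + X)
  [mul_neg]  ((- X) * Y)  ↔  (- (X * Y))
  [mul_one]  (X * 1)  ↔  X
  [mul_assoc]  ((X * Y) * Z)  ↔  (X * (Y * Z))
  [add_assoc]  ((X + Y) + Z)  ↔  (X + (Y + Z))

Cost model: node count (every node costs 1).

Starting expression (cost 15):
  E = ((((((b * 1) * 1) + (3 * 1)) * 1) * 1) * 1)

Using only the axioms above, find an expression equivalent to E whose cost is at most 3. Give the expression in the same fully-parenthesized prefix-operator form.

1. [mul_one →] ((((((b * 1) * 1) + (3 * 1)) * 1) * 1) * 1)  →  (((((b * 1) * 1) + (3 * 1)) * 1) * 1)
2. [add_comm →] (((b * 1) * 1) + (3 * 1))  →  ((3 * 1) + ((b * 1) * 1));  E = ((((3 * 1) + ((b * 1) * 1)) * 1) * 1)
3. [mul_one →] ((b * 1) * 1)  →  (b * 1);  E = ((((3 * 1) + (b * 1)) * 1) * 1)
4. [mul_one →] (b * 1)  →  b;  E = ((((3 * 1) + b) * 1) * 1)
5. [mul_one →] ((((3 * 1) + b) * 1) * 1)  →  (((3 * 1) + b) * 1)
6. [mul_one →] (3 * 1)  →  3;  E = ((3 + b) * 1)
7. [mul_one →] ((3 + b) * 1)  →  (3 + b);  cost 3 ≤ 3, done

(3 + b)   [cost 3]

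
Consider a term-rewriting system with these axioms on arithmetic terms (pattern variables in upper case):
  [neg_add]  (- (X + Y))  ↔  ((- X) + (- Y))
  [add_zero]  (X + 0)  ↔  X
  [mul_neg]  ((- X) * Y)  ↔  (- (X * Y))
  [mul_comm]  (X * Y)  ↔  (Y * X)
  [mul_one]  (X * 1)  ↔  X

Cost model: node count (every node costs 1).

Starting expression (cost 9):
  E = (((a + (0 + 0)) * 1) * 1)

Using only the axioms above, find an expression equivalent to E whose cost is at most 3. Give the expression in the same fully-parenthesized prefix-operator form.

(a * 1)   [cost 3]

(1) (0 + 0)  =[add_zero →]=  0    ⊢ (((a + 0) * 1) * 1)
(2) ((a + 0) * 1)  =[mul_one →]=  (a + 0)    ⊢ ((a + 0) * 1)
(3) (a + 0)  =[add_zero →]=  a    ⊢ cost 3, within 3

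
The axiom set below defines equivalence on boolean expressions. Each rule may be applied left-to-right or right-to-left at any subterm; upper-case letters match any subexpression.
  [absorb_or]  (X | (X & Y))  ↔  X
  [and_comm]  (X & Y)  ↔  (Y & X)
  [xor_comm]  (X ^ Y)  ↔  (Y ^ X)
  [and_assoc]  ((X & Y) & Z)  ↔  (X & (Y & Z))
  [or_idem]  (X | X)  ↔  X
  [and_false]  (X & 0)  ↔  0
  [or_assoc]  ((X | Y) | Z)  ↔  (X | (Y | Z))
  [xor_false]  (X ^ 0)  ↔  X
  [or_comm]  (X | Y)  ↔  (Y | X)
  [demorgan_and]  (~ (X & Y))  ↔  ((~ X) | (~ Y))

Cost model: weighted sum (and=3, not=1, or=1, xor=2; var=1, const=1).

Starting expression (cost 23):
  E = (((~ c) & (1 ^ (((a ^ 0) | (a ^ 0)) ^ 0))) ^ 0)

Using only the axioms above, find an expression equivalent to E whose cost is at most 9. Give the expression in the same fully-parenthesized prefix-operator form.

((~ c) & (1 ^ a))   [cost 9]

step 1: or_idem (→) rewrites ((a ^ 0) | (a ^ 0)) into (a ^ 0), now (((~ c) & (1 ^ ((a ^ 0) ^ 0))) ^ 0)
step 2: xor_false (→) rewrites (((~ c) & (1 ^ ((a ^ 0) ^ 0))) ^ 0) into ((~ c) & (1 ^ ((a ^ 0) ^ 0)))
step 3: xor_false (→) rewrites (a ^ 0) into a, now ((~ c) & (1 ^ (a ^ 0)))
step 4: xor_false (→) rewrites (a ^ 0) into a, reaching cost 9 (bound 9)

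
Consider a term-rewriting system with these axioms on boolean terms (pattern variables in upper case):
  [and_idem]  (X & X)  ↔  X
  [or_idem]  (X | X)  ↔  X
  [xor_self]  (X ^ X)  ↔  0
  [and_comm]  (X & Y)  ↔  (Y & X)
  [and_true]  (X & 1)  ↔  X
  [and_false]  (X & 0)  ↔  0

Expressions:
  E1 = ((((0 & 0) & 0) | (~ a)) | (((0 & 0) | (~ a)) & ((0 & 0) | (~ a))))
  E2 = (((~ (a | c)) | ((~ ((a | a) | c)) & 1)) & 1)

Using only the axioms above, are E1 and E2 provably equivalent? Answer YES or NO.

Every axiom is a valid identity, so a rewrite proof would force E1 and E2 to agree under every assignment.
At a=0, c=1: E1 = 1 but E2 = 0; they differ, so no derivation exists.

NO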